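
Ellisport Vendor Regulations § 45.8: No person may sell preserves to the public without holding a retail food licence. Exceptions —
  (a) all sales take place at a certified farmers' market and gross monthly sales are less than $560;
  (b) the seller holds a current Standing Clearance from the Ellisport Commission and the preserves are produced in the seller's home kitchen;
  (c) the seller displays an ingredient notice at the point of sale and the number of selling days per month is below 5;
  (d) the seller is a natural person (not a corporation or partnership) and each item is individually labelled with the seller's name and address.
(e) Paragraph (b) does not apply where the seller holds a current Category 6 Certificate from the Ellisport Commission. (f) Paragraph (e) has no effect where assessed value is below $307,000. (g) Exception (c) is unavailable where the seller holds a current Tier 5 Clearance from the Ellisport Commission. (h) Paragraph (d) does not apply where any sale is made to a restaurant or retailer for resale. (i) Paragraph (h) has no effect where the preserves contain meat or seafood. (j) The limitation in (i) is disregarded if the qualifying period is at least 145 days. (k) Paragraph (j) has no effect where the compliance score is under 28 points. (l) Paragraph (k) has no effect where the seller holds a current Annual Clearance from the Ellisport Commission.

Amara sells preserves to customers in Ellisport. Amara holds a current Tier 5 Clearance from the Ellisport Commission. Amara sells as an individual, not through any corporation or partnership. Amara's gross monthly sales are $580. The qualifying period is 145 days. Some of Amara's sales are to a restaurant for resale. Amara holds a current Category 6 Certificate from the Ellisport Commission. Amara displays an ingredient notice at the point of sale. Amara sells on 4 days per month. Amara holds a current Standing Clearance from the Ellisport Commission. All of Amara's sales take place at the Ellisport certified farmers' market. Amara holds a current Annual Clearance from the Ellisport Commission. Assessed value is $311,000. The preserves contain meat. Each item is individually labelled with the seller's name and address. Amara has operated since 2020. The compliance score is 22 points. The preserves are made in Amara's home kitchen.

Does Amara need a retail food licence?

Yes — Amara must hold a retail food licence.

Exception (a) requires that gross monthly sales are less than $560; but gross monthly sales are $580, not less than $560, so (a) is unavailable.
All of (b)'s requirements are met (a current Standing Clearance is held; the preserves are home-kitchen produced). But: (e) is engaged — a current Category 6 Certificate is held. (f) is not triggered (assessed value is $311,000, not below $307,000), so (e) stands. (b) is therefore removed.
Exception (c) is satisfied on its face — an ingredient notice is displayed; the number of selling days per month is 4, below the 5 limit. But: (g) operates against (c): a current Tier 5 Clearance is held. Exception (c) does not apply.
All of (d)'s requirements are met (the seller is a natural person; items are individually labelled). But applying paragraphs (h)–(l): (h) operates against (d): some sales are to a restaurant for resale. (i) applies (the preserves contain meat), but yields to (j): (j) is engaged — the qualifying period is 145 days, meeting the 145 days threshold. (k) would limit (j) — the compliance score is 22 points, under the 28 points limit — but (l) sets (k) aside: (l) operates against (k): a current Annual Clearance is held. Exception (d) does not apply.
No exception is made out. Amara falls within the general rule.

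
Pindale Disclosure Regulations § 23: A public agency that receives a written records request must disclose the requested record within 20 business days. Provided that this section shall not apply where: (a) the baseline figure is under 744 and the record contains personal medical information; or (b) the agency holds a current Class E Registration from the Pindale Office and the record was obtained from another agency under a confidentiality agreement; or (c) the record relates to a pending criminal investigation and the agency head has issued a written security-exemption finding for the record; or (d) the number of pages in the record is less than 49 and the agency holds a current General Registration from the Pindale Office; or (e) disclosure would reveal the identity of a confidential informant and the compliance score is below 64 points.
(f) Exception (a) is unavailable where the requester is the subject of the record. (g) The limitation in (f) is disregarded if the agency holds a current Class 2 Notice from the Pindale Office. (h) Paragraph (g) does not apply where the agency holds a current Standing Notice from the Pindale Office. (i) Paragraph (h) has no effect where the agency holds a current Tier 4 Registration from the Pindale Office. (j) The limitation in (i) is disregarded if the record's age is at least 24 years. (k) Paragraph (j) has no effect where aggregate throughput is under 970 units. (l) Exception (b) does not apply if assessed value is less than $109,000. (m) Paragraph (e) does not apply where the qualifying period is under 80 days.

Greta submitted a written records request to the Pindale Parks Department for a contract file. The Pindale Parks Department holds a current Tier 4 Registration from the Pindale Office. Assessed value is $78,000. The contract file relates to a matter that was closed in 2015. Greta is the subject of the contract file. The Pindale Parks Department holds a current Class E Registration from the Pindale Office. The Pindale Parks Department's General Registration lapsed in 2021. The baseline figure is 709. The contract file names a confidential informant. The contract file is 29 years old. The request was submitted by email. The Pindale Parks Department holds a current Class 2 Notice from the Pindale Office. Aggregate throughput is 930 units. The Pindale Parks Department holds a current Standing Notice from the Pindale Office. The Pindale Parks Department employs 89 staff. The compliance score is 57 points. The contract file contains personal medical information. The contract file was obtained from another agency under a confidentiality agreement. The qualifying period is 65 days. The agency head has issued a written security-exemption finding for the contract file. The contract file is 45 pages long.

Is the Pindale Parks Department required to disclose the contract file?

Exception (a) is satisfied on its face — the baseline figure is 709, under the 744 limit; the contract file contains personal medical information. As to paragraphs (f)–(k): (f) applies (Greta is the subject of the contract file), but is set aside by (g): (g) is engaged — a current Class 2 Notice is held. (h) would limit (g) — a current Standing Notice is held — but (i) sets (h) aside: (i) applies — a current Tier 4 Registration is held. (j) would limit (i) — the record's age is 29 years, meeting the 24 years threshold — but (k) sets (j) aside: (k) operates against (j): aggregate throughput is 930 units, under the 970 units limit. (a) remains available.
Exception (b) is satisfied on its face — a current Class E Registration is held; the contract file was obtained under a confidentiality agreement. Turning to paragraph (l): (l) operates against (b): assessed value is $78,000, less than the $109,000 limit. (b) is therefore removed.
Exception (c) does not apply: the contract file relates to a closed matter.
Exception (d) requires that the agency holds a current General Registration from the Pindale Office; but there is no General Registration in force, so (d) is unavailable.
Exception (e): the contract file names a confidential informant; the compliance score is 57 points, below the 64 points limit — every condition holds. But applying paragraph (m): (m) operates against (e): the qualifying period is 65 days, under the 80 days limit. So (e) is unavailable.

No — exception (a) applies; the Pindale Parks Department is not required to disclose the contract file.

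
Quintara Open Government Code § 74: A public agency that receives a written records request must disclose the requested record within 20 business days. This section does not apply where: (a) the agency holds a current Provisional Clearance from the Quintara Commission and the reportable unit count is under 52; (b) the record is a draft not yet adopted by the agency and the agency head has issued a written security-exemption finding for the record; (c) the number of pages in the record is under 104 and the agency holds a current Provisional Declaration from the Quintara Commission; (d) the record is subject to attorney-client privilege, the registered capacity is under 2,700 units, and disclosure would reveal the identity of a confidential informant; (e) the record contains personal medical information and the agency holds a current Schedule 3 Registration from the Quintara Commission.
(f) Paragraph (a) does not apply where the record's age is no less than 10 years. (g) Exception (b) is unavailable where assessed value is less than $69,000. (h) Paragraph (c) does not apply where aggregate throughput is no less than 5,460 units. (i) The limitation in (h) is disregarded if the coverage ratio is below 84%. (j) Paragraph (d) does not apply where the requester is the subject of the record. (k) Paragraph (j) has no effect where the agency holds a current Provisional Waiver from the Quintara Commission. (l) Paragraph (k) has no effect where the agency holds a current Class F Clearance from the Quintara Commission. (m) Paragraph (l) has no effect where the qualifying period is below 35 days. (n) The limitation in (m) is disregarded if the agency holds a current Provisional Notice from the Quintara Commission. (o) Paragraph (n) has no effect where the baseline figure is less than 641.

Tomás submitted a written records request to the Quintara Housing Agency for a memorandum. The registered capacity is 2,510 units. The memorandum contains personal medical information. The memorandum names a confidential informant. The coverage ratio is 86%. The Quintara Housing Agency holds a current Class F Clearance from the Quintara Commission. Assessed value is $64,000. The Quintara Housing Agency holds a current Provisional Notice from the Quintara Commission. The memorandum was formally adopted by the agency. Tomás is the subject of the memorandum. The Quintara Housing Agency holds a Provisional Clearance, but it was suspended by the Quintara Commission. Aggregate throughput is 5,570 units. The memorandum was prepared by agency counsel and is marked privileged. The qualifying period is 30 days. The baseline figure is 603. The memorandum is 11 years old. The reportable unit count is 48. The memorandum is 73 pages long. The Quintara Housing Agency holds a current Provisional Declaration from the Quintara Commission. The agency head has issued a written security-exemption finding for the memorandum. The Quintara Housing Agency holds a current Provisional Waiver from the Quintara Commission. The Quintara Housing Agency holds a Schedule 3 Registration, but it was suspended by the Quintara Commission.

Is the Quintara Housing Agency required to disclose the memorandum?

Exception (a) requires that the agency holds a current Provisional Clearance from the Quintara Commission; but there is no Provisional Clearance in force, so (a) is unavailable.
Exception (b) does not apply: the memorandum has been formally adopted.
Exception (c)'s conditions are all satisfied: the number of pages in the record is 73, under the 104 limit; a current Provisional Declaration is held. But applying paragraphs (h)–(i): (h) is triggered — aggregate throughput is 5,570 units, meeting the 5,460 units threshold. (i), which would lift (h), is not triggered — the coverage ratio is 86%, not below 84%. So (c) is unavailable.
All of (d)'s requirements are met (the memorandum is privileged; the registered capacity is 2,510 units, under the 2,700 units limit; the memorandum names a confidential informant). As to paragraphs (j)–(o): (j) applies (Tomás is the subject of the memorandum), but is set aside by (k): (k) operates against (j): a current Provisional Waiver is held. (l) would limit (k) — a current Class F Clearance is held — but (m) sets (l) aside: (m) applies — the qualifying period is 30 days, below the 35 days limit. (n) applies (a current Provisional Notice is held), but is displaced by (o): (o) operates against (n): the baseline figure is 603, less than the 641 limit. Exception (d) stands.
Exception (e) does not apply: no current Schedule 3 Registration is held.

No — exception (d) applies; the Quintara Housing Agency is not required to disclose the memorandum.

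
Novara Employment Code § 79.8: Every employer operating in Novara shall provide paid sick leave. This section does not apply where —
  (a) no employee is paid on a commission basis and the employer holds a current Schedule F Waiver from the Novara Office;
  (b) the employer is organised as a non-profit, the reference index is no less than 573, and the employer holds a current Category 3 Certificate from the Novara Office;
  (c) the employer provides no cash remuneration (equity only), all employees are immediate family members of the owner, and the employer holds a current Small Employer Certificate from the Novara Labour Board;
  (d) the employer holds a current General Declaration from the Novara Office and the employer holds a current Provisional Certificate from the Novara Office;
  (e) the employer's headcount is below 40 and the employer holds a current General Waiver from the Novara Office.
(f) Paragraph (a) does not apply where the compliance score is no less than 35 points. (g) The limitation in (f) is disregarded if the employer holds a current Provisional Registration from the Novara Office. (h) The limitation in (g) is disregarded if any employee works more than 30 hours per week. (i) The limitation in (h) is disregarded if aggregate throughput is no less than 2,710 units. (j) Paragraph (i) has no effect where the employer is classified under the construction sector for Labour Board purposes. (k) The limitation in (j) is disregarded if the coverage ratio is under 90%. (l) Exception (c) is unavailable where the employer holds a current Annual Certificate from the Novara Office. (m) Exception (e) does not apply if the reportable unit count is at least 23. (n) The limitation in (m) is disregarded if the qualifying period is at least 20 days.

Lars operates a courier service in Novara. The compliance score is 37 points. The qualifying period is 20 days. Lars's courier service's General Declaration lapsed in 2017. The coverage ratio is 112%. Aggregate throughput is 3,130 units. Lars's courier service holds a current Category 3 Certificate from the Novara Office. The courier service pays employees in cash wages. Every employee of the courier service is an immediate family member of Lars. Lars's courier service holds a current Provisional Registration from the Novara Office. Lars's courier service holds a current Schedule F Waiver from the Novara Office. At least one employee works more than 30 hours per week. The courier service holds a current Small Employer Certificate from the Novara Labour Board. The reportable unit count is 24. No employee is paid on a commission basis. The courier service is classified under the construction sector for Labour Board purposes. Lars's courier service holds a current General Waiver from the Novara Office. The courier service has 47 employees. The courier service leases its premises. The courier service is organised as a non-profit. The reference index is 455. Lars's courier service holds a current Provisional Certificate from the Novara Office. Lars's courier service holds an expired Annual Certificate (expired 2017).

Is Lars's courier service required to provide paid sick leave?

Exception (a): no employee is paid on commission; a current Schedule F Waiver is held — every condition holds. But applying paragraphs (f)–(k): (f) applies — the compliance score is 37 points, meeting the 35 points threshold. (g) operates (a current Provisional Registration is held), but is overridden by (h): (h) operates against (g): at least one employee exceeds 30 hours/week. (i) would limit (h) — aggregate throughput is 3,130 units, meeting the 2,710 units threshold — but (j) sets (i) aside: (j) operates against (i): the courier service is classified under the construction sector. (k), which would lift (j), is not engaged — the coverage ratio is 112%, not under 90%. Exception (a) does not apply.
Exception (b) fails — the reference index is 455, short of 573.
Exception (c) requires that the employer provides no cash remuneration (equity only); but employees are paid cash wages, so (c) is unavailable.
Exception (d) fails — there is no General Declaration in force.
Exception (e) does not apply: the employer's headcount is 47, not below 40.
Every exception is unavailable, so the rule governs.

Yes — Lars's courier service must provide paid sick leave.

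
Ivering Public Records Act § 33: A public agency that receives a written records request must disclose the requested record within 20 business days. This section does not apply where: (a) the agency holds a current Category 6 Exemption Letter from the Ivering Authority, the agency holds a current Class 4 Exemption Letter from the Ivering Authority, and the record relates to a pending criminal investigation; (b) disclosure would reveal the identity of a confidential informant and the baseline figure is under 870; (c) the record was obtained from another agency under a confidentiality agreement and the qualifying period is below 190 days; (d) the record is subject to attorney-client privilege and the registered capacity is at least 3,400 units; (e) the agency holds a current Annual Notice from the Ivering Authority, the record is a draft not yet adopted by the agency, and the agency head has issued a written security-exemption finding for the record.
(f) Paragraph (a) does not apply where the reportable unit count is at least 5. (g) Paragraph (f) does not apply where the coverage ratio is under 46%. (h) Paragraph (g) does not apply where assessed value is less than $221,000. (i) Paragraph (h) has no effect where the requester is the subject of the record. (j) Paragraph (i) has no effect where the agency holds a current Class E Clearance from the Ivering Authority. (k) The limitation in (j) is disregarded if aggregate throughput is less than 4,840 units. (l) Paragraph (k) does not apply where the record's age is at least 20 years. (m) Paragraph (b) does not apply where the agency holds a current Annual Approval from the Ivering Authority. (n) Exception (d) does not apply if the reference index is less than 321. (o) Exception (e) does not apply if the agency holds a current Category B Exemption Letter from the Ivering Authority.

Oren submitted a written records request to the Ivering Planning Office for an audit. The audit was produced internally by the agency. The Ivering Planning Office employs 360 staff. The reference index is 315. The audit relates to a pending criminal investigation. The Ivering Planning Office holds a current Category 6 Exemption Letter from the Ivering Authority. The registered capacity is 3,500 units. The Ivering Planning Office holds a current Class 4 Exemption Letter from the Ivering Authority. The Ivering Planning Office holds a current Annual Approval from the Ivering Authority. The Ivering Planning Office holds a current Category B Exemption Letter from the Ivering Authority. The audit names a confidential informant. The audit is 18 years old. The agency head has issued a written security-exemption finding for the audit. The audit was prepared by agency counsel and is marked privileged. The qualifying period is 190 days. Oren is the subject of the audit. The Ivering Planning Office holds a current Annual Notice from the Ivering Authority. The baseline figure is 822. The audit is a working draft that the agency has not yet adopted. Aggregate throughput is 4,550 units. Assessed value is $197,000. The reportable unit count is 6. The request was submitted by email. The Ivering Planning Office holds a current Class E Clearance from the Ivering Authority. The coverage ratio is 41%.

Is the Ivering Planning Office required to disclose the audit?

Exception (a): a current Category 6 Exemption Letter is held; a current Class 4 Exemption Letter is held; the audit relates to a pending investigation — every condition holds. Under paragraphs (f)–(l): (f) would limit (a) — the reportable unit count is 6, meeting the 5 threshold — but (g) sets (f) aside: (g) operates against (f): the coverage ratio is 41%, under the 46% limit. (h) would limit (g) — assessed value is $197,000, less than the $221,000 limit — but (i) sets (h) aside: (i) is engaged — Oren is the subject of the audit. (j) is triggered (a current Class E Clearance is held), but is itself disapplied by (k): (k) is triggered — aggregate throughput is 4,550 units, less than the 4,840 units limit. (l) is inapplicable (the record's age is 18 years, short of 20 years), so (k) stands. So (a) applies.
All of (b)'s requirements are met (the audit names a confidential informant; the baseline figure is 822, under the 870 limit). But applying paragraph (m): (m) operates against (b): a current Annual Approval is held. Exception (b) does not apply.
Exception (c) requires that the record was obtained from another agency under a confidentiality agreement; but the audit was produced internally, so (c) is unavailable.
Exception (d): the audit is privileged; the registered capacity is 3,500 units, meeting the 3,400 units threshold — every condition holds. But applying paragraph (n): (n) operates against (d): the reference index is 315, less than the 321 limit. So (d) is unavailable.
Exception (e): a current Annual Notice is held; the audit is an unadopted draft; a written security-exemption finding has been issued — every condition holds. However, paragraph (o) must be considered: (o) applies — a current Category B Exemption Letter is held. Exception (e) does not apply.

No — exception (a) applies; the Ivering Planning Office is not required to disclose the audit.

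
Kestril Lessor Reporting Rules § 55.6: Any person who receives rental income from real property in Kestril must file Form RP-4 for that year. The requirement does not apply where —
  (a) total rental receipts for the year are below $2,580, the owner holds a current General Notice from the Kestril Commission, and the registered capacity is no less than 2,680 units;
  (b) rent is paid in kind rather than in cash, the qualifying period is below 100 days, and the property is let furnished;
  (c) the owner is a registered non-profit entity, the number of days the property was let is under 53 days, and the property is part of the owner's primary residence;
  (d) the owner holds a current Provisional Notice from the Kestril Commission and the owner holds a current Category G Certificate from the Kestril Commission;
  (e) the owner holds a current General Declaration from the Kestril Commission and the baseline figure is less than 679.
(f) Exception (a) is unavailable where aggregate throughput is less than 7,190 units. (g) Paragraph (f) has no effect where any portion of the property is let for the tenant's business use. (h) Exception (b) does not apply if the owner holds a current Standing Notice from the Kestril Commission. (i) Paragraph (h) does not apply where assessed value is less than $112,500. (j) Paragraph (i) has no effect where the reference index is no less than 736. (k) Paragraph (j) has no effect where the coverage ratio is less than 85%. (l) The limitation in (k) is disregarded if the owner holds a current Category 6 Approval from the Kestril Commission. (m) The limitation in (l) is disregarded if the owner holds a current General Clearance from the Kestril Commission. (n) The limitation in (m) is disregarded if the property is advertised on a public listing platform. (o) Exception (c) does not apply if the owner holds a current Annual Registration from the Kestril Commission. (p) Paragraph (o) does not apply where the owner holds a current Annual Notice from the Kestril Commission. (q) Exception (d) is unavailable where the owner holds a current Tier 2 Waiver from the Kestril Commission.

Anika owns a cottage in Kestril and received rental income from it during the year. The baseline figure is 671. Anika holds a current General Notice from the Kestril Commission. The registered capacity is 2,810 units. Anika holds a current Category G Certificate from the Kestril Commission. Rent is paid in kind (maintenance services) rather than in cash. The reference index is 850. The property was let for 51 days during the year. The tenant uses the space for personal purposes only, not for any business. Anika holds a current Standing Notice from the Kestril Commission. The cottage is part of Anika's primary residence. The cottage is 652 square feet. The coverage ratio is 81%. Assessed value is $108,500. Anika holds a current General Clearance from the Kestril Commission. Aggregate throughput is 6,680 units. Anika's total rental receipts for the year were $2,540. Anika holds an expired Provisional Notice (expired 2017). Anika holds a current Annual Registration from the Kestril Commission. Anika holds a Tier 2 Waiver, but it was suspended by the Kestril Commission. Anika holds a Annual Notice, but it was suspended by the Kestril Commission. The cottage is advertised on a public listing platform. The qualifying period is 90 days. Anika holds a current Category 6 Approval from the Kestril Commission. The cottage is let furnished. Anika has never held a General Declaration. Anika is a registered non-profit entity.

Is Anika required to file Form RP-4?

Exception (a) is satisfied on its face — total rental receipts for the year are $2,540, below the $2,580 limit; a current General Notice is held; the registered capacity is 2,810 units, meeting the 2,680 units threshold. But: (f) operates against (a): aggregate throughput is 6,680 units, less than the 7,190 units limit. (g) does not operate here (the space is used for personal purposes only), so (f) stands. (a) is therefore removed.
Exception (b) is satisfied on its face — rent is paid in kind; the qualifying period is 90 days, below the 100 days limit; the property is let furnished. But applying paragraphs (h)–(n): (h) operates against (b): a current Standing Notice is held. (i) operates (assessed value is $108,500, less than the $112,500 limit), but is overridden by (j): (j) operates against (i): the reference index is 850, meeting the 736 threshold. (k) operates (the coverage ratio is 81%, less than the 85% limit), but is itself disapplied by (l): (l) is engaged — a current Category 6 Approval is held. (m) would limit (l) — a current General Clearance is held — but (n) sets (m) aside: (n) is engaged — the property is publicly advertised. So (b) is unavailable.
All of (c)'s requirements are met (Anika is a registered non-profit; the number of days the property was let is 51 days, under the 53 days limit; the cottage is part of the primary residence). However, paragraphs (o)–(p) must be considered: (o) operates — a current Annual Registration is held. (p) is not engaged (no current Annual Notice is held), so (o) stands. Exception (c) does not apply.
Exception (d) fails — the Provisional Notice is not current.
Exception (e) does not apply: the General Declaration is not current.
None of the exceptions is available; § 55.6 applies in full.

Yes — Anika must file Form RP-4.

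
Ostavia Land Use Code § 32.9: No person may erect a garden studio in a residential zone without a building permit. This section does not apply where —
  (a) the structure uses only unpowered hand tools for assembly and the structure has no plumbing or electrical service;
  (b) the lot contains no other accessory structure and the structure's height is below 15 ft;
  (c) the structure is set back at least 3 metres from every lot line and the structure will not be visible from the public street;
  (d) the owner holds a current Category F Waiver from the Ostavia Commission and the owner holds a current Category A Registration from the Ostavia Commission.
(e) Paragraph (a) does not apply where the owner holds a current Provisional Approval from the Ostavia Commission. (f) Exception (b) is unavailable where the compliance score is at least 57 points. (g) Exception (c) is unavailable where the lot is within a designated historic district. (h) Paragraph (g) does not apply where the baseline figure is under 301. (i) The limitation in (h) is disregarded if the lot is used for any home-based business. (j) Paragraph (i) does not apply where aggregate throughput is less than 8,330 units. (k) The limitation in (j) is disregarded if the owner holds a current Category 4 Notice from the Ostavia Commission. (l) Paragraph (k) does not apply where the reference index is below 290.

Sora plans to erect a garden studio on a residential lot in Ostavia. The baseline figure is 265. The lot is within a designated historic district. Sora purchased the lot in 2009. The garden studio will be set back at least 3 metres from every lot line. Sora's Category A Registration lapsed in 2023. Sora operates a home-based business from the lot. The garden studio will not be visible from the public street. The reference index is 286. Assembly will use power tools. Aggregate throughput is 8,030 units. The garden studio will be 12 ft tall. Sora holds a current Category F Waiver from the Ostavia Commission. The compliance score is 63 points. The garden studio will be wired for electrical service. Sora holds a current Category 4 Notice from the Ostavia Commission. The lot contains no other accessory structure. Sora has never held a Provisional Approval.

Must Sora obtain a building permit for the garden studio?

Exception (a) does not apply: assembly uses power tools.
Exception (b)'s conditions are all satisfied: the lot has no other accessory structure; the structure's height is 12 ft, below the 15 ft limit. But applying paragraph (f): (f) operates against (b): the compliance score is 63 points, meeting the 57 points threshold. (b) is therefore removed.
Exception (c): the setback is at least 3 m on every side; the structure will not be visible from the street — every condition holds. Under paragraphs (g)–(l): (g) is triggered (the lot is in a historic district), but is overridden by (h): (h) is triggered — the baseline figure is 265, under the 301 limit. (i) would limit (h) — a home-based business operates on the lot — but (j) sets (i) aside: (j) operates against (i): aggregate throughput is 8,030 units, less than the 8,330 units limit. (k) is triggered (a current Category 4 Notice is held), but is overridden by (l): (l) is triggered — the reference index is 286, below the 290 limit. Exception (c) stands.
Exception (d) requires that the owner holds a current Category A Registration from the Ostavia Commission; but there is no Category A Registration in force, so (d) is unavailable.

No — exception (c) applies; Sora does not need a building permit.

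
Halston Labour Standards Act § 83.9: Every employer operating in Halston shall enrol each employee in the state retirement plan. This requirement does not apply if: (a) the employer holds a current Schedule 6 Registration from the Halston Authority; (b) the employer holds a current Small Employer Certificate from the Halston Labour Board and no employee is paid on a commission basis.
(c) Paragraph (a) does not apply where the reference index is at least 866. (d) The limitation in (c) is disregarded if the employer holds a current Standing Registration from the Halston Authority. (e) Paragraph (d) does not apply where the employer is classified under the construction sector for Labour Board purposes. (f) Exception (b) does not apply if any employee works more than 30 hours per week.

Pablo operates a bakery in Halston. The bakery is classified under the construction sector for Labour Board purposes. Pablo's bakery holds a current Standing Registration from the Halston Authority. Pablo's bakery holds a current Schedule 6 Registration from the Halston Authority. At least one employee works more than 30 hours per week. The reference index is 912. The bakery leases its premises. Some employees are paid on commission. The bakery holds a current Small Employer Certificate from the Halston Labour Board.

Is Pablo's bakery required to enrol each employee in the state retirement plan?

Yes — Pablo's bakery must enrol each employee in the state retirement plan.

All of (a)'s requirements are met (a current Schedule 6 Registration is held). Turning to paragraphs (c)–(e): (c) is triggered — the reference index is 912, meeting the 866 threshold. (d) applies (a current Standing Registration is held), but is overridden by (e): (e) is triggered — the bakery is classified under the construction sector. Exception (a) does not apply.
Exception (b) requires that no employee is paid on a commission basis; but some employees are paid on commission, so (b) is unavailable.
Every exception is unavailable, so the rule governs.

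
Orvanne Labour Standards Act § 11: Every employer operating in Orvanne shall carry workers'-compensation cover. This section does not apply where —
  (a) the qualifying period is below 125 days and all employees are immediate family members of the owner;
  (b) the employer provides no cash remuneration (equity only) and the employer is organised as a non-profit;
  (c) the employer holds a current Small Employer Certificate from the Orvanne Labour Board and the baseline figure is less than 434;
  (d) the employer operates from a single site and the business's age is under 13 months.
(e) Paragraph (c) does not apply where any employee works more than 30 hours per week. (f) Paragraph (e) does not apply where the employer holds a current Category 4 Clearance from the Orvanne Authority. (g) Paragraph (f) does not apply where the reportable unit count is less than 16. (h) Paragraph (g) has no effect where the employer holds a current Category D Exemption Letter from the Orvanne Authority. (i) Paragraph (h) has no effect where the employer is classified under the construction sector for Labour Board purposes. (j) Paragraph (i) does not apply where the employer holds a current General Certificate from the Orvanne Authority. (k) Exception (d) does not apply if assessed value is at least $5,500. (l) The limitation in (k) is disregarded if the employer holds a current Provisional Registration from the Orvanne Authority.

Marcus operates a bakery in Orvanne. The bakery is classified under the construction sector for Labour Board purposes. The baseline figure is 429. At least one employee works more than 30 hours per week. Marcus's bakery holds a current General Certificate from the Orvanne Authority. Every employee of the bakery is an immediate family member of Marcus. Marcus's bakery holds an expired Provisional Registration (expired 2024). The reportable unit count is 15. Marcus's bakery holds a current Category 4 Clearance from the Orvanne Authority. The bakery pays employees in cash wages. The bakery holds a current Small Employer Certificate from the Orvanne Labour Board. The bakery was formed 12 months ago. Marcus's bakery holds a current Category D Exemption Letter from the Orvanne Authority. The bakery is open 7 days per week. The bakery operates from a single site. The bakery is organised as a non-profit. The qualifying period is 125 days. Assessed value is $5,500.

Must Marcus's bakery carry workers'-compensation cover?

Exception (a) fails — the qualifying period is 125 days, not below 125 days.
Exception (b) fails — employees are paid cash wages.
Exception (c)'s conditions are all satisfied: a current Small Employer Certificate is held; the baseline figure is 429, less than the 434 limit. Considering the limiting provisions: (e) operates (at least one employee exceeds 30 hours/week), but is overridden by (f): (f) operates against (e): a current Category 4 Clearance is held. (g) is engaged (the reportable unit count is 15, less than the 16 limit), but is displaced by (h): (h) is triggered — a current Category D Exemption Letter is held. (i) is engaged (the bakery is classified under the construction sector), but is displaced by (j): (j) operates against (i): a current General Certificate is held. Exception (c) stands.
Exception (d)'s conditions are all satisfied: the employer operates from a single site; the business's age is 12 months, under the 13 months limit. However, paragraphs (k)–(l) must be considered: (k) operates against (d): assessed value is $5,500, meeting the $5,500 threshold. (l), which would lift (k), is not engaged — no current Provisional Registration is held. So (d) is unavailable.

No — exception (c) applies; Marcus's bakery is not required to carry workers'-compensation cover.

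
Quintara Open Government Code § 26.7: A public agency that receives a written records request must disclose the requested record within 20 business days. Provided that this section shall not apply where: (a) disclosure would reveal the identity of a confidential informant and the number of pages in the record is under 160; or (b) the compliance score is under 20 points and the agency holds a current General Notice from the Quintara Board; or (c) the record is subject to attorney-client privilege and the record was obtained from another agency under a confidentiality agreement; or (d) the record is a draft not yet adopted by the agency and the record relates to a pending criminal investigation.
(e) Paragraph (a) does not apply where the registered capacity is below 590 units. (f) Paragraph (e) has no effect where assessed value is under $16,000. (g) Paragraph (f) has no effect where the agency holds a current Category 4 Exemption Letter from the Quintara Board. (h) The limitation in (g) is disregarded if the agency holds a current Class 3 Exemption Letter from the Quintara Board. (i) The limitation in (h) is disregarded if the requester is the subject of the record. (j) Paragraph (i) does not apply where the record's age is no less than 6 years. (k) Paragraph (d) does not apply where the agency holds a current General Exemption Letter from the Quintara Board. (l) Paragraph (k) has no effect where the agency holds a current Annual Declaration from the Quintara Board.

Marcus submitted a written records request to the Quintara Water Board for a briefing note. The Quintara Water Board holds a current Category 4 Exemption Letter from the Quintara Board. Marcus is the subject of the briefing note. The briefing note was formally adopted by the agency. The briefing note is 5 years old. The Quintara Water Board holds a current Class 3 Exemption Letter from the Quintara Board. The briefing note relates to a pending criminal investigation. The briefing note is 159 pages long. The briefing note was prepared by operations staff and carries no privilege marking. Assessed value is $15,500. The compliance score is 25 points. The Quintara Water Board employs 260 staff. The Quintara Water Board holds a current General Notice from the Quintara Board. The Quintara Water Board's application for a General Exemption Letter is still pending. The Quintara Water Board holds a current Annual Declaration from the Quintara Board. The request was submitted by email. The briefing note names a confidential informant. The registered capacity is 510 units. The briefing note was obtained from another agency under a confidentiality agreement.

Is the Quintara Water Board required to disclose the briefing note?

All of (a)'s requirements are met (the briefing note names a confidential informant; the number of pages in the record is 159, under the 160 limit). But: (e) is engaged — the registered capacity is 510 units, below the 590 units limit. (f) is triggered (assessed value is $15,500, under the $16,000 limit), but is set aside by (g): (g) operates against (f): a current Category 4 Exemption Letter is held. (h) applies (a current Class 3 Exemption Letter is held), but is itself disapplied by (i): (i) operates against (h): Marcus is the subject of the briefing note. (j) does not operate here (the record's age is 5 years, short of 6 years), so (i) stands. Exception (a) does not apply.
Exception (b) does not apply: the compliance score is 25 points, not under 20 points.
Exception (c) fails — the briefing note carries no privilege marking.
Exception (d) fails — the briefing note has been formally adopted.
Every exception is unavailable, so the rule governs.

Yes — the Quintara Water Board must disclose the briefing note.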